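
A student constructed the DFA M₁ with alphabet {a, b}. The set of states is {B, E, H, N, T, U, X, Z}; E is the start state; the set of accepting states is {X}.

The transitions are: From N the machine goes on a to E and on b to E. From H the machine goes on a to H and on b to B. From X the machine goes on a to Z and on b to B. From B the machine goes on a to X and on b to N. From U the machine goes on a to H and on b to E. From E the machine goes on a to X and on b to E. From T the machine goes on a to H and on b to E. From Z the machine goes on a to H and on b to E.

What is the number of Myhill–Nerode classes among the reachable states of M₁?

6

Reachable states from the start: {B,E,H,N,X,Z}. Unreachable: {T,U} — drop them.
P0 = {X} | {B,E,H,N,Z}.
On input a, block {B,E,H,N,Z} splits into {H,N,Z} and {B,E}.
Split {H,N,Z} by δ(·,a) → {H,Z} and {N}.
Refine {B,E} on symbol b: members go to different blocks, giving {E} and {B}.
On input b, block {H,Z} splits into {H} and {Z}.
The partition is now stable with 6 blocks: {X} | {H} | {E} | {N} | {B} | {Z}.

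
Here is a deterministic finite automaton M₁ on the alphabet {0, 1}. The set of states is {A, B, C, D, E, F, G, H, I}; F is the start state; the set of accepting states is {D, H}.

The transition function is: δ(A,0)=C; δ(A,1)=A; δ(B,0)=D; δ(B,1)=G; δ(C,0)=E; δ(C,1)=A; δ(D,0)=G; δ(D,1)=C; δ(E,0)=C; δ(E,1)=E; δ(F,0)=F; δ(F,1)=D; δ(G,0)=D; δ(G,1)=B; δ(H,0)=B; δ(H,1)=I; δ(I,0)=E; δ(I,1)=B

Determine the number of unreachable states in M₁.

BFS from F reaches {A, B, C, D, E, F, G}; the 2 state(s) H, I are never visited.

2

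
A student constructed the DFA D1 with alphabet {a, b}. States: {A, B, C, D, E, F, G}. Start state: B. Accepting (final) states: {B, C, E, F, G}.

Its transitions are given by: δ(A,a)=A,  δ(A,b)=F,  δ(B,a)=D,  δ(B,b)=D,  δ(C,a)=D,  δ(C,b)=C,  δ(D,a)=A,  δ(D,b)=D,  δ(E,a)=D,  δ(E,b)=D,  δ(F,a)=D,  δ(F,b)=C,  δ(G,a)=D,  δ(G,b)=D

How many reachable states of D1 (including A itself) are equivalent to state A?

States {E,G} cannot be reached from the start state, so discard them.
P0 = {B,C,F} | {A,D}.
On input b, block {B,C,F} splits into {C,F} and {B}.
Split {A,D} by δ(·,b) → {A} and {D}.
The partition is now stable with 4 blocks: {C,F} | {A} | {B} | {D}.
The equivalence class containing A is {A}, of size 1.

1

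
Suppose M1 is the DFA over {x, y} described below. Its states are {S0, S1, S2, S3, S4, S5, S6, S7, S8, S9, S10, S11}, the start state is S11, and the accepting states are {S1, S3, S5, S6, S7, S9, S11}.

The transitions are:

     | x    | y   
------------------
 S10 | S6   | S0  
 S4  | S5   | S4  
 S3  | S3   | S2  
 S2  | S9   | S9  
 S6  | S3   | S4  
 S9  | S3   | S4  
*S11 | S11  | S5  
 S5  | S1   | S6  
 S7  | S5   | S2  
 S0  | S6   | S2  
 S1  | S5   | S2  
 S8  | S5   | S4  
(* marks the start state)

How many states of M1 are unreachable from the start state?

4

No path from S11 leads to S0, S7, S8, S10; the other 8 states are all reachable.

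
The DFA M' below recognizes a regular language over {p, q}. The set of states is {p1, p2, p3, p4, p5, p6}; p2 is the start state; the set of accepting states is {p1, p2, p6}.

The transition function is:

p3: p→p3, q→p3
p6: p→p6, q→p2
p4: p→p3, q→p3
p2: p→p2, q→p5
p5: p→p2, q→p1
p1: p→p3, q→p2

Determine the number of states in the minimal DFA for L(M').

4

First remove the unreachable states {p4,p6}; 4 states remain.
P0 = {p1,p2} | {p3,p5}.
Split {p1,p2} by δ(·,p) → {p1} and {p2}.
Split {p3,p5} by δ(·,p) → {p3} and {p5}.
The partition is now stable with 4 blocks: {p1} | {p3} | {p2} | {p5}.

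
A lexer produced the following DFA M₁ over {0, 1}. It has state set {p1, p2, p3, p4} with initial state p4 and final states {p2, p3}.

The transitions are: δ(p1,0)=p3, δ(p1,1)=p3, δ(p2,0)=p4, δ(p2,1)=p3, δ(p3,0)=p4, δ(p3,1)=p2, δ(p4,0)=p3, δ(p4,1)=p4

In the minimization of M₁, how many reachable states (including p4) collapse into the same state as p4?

1

States {p1} cannot be reached from the start state, so discard them.
P0 = {p2,p3} | {p4}.
Stable partition: {p2,p3} | {p4} — 2 equivalence classes.
State p4 belongs to the block {p4}, which has 1 states.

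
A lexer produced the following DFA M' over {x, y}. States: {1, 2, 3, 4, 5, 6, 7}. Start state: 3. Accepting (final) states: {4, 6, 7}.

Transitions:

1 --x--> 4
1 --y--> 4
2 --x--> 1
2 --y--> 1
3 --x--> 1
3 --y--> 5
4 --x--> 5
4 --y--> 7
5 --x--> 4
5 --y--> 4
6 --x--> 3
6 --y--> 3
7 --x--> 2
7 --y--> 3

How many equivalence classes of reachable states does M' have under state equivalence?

4

First remove the unreachable states {6}; 6 states remain.
Initial partition by acceptance: {4,7} | {1,2,3,5}.
Split {4,7} by δ(·,y) → {4} and {7}.
Refine {1,2,3,5} on symbol x: members go to different blocks, giving {1,5} and {2,3}.
No further refinement is possible. Final partition (4 blocks): {4} | {1,5} | {7} | {2,3}.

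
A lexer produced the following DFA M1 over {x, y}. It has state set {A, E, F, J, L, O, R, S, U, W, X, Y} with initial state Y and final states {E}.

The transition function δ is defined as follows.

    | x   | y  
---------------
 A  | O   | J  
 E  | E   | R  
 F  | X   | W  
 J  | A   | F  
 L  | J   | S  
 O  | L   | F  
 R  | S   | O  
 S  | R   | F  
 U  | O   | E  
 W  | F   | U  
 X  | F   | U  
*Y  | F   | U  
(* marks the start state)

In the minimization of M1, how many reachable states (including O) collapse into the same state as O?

3

Every state is reachable, so we keep all 12.
Initial partition by acceptance: {E} | {A,F,J,L,O,R,S,U,W,X,Y}.
Split {A,F,J,L,O,R,S,U,W,X,Y} by δ(·,y) → {A,F,J,L,O,R,S,W,X,Y} and {U}.
Split {A,F,J,L,O,R,S,W,X,Y} by δ(·,y) → {A,F,J,L,O,R,S} and {W,X,Y}.
On input x, block {A,F,J,L,O,R,S} splits into {A,J,L,O,R,S} and {F}.
Split {A,J,L,O,R,S} by δ(·,y) → {A,L,R} and {J,O,S}.
Stable partition: {E} | {A,L,R} | {U} | {W,X,Y} | {F} | {J,O,S} — 6 equivalence classes.
The equivalence class containing O is {J,O,S}, of size 3.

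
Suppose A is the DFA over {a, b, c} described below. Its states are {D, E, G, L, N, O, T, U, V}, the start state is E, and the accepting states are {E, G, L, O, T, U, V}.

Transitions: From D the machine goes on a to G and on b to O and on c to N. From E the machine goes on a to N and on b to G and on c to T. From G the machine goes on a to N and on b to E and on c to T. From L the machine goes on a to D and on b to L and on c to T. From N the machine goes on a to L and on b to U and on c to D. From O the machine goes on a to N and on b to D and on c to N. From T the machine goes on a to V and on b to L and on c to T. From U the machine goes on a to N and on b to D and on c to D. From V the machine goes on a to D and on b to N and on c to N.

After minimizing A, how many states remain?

4

All states are reachable from the start state.
P0 = {E,G,L,O,T,U,V} | {D,N}.
Refine {E,G,L,O,T,U,V} on symbol a: members go to different blocks, giving {E,G,L,O,U,V} and {T}.
Split {E,G,L,O,U,V} by δ(·,b) → {O,U,V} and {E,G,L}.
The partition is now stable with 4 blocks: {O,U,V} | {D,N} | {T} | {E,G,L}.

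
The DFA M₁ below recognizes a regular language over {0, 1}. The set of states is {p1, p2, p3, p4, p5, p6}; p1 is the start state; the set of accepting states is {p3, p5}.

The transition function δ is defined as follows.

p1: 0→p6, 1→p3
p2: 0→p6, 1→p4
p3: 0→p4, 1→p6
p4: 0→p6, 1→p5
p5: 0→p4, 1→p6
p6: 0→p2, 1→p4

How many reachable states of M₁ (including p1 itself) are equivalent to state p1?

Every state is reachable, so we keep all 6.
P0 = {p3,p5} | {p1,p2,p4,p6}.
Split {p1,p2,p4,p6} by δ(·,1) → {p1,p4} and {p2,p6}.
Stable partition: {p3,p5} | {p1,p4} | {p2,p6} — 3 equivalence classes.
State p1 belongs to the block {p1,p4}, which has 2 states.

2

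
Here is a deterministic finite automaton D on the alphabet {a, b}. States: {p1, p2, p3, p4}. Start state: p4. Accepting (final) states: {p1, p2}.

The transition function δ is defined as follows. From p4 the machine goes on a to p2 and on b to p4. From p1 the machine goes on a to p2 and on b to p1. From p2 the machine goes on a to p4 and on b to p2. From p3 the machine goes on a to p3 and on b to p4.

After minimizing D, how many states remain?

Reachable states from the start: {p2,p4}. Unreachable: {p1,p3} — drop them.
Initial partition by acceptance: {p2} | {p4}.
No further refinement is possible. Final partition (2 blocks): {p2} | {p4}.

2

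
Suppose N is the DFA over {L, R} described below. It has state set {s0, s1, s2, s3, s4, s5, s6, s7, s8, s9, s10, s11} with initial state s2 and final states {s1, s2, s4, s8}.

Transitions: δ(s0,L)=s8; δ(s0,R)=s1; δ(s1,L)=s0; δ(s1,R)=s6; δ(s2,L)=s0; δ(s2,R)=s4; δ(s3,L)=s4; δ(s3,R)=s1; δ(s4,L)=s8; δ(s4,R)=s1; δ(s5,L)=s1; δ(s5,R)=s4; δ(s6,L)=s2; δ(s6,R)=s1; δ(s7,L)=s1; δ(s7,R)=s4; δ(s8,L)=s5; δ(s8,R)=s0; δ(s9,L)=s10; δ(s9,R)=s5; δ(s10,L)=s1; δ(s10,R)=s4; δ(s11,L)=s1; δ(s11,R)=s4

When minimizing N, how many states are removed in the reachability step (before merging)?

5

BFS from s2 reaches {s0, s1, s2, s4, s5, s6, s8}; the 5 state(s) s3, s7, s9, s10, s11 are never visited.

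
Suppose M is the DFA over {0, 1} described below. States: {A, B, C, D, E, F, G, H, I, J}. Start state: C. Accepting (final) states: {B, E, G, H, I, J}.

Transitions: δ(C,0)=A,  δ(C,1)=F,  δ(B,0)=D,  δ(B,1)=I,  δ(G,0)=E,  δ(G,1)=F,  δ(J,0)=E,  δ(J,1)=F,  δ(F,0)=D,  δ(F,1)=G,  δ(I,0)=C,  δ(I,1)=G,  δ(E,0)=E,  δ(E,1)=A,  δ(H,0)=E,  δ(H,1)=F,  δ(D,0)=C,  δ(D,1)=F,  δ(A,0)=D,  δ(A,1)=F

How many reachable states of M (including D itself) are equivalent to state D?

First remove the unreachable states {B,H,I,J}; 6 states remain.
Initial partition by acceptance: {E,G} | {A,C,D,F}.
Refine {A,C,D,F} on symbol 1: members go to different blocks, giving {A,C,D} and {F}.
On input 1, block {E,G} splits into {E} and {G}.
No further refinement is possible. Final partition (4 blocks): {E} | {A,C,D} | {F} | {G}.
The equivalence class containing D is {A,C,D}, of size 3.

3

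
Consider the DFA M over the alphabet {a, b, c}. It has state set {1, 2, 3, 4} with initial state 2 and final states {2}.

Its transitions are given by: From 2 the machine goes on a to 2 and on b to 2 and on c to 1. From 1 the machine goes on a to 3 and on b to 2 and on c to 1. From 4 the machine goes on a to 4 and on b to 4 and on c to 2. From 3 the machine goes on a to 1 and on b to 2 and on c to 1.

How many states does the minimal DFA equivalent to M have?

First remove the unreachable states {4}; 3 states remain.
Initial partition by acceptance: {2} | {1,3}.
Stable partition: {2} | {1,3} — 2 equivalence classes.

2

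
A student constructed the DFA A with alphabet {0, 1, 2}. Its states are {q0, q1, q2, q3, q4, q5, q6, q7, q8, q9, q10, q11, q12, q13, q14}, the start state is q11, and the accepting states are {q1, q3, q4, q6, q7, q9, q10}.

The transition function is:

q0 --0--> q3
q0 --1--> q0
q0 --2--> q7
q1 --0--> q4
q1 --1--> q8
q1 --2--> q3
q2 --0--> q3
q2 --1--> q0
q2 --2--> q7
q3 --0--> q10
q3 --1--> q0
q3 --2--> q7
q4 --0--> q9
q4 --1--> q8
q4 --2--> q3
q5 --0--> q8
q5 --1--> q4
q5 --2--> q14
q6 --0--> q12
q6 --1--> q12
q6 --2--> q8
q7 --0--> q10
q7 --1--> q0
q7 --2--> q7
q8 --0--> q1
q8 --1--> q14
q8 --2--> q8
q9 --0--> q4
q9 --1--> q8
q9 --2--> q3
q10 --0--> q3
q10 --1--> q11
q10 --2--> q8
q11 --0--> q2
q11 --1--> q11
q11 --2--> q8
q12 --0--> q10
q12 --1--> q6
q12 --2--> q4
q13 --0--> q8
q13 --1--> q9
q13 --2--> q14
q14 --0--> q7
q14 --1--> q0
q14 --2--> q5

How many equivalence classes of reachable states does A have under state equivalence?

8

First remove the unreachable states {q6,q12,q13}; 12 states remain.
P0 = {q1,q3,q4,q7,q9,q10} | {q0,q2,q5,q8,q11,q14}.
Refine {q1,q3,q4,q7,q9,q10} on symbol 2: members go to different blocks, giving {q1,q3,q4,q7,q9} and {q10}.
On input 0, block {q1,q3,q4,q7,q9} splits into {q1,q4,q9} and {q3,q7}.
On input 0, block {q0,q2,q5,q8,q11,q14} splits into {q0,q2,q14} and {q5,q11} and {q8}.
On input 2, block {q0,q2,q14} splits into {q0,q2} and {q14}.
Refine {q5,q11} on symbol 0: members go to different blocks, giving {q5} and {q11}.
Stable partition: {q1,q4,q9} | {q0,q2} | {q10} | {q3,q7} | {q5} | {q8} | {q14} | {q11} — 8 equivalence classes.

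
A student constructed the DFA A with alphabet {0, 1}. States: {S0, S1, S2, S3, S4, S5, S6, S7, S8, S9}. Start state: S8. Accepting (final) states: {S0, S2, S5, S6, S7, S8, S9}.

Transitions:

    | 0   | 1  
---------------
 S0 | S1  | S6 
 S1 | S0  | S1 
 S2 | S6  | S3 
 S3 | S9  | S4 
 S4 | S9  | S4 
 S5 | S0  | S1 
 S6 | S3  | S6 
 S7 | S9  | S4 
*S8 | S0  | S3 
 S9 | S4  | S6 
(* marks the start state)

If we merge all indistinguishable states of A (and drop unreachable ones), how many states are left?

First remove the unreachable states {S2,S5,S7}; 7 states remain.
Start with accepting vs non-accepting: {S0,S6,S8,S9} | {S1,S3,S4}.
On input 0, block {S0,S6,S8,S9} splits into {S0,S6,S9} and {S8}.
No further refinement is possible. Final partition (3 blocks): {S0,S6,S9} | {S1,S3,S4} | {S8}.

3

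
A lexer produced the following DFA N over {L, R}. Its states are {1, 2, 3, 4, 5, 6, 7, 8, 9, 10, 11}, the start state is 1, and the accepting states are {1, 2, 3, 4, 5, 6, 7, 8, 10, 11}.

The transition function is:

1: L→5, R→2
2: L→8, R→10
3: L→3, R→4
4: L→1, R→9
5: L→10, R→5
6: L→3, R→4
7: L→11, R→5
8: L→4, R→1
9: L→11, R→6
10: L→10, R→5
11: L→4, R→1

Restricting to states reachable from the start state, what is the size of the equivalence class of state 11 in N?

2

States {7} cannot be reached from the start state, so discard them.
P0 = {1,2,3,4,5,6,8,10,11} | {9}.
Refine {1,2,3,4,5,6,8,10,11} on symbol R: members go to different blocks, giving {1,2,3,5,6,8,10,11} and {4}.
Refine {1,2,3,5,6,8,10,11} on symbol L: members go to different blocks, giving {1,2,3,5,6,10} and {8,11}.
Split {1,2,3,5,6,10} by δ(·,L) → {1,3,5,6,10} and {2}.
Split {1,3,5,6,10} by δ(·,R) → {3,6} and {5,10} and {1}.
Stable partition: {3,6} | {9} | {4} | {8,11} | {2} | {5,10} | {1} — 7 equivalence classes.
State 11 belongs to the block {8,11}, which has 2 states.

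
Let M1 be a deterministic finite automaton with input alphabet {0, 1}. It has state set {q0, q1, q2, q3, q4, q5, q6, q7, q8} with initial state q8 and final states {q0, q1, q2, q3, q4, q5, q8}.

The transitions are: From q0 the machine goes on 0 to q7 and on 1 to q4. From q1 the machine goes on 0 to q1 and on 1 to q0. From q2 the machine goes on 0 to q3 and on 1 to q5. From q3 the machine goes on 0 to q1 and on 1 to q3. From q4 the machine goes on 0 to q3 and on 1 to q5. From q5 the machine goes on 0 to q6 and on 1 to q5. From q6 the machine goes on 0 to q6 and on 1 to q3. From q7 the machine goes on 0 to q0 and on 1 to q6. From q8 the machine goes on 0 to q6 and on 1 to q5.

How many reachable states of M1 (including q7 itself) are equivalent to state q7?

First remove the unreachable states {q2}; 8 states remain.
Start with accepting vs non-accepting: {q0,q1,q3,q4,q5,q8} | {q6,q7}.
Split {q0,q1,q3,q4,q5,q8} by δ(·,0) → {q0,q5,q8} and {q1,q3,q4}.
On input 1, block {q0,q5,q8} splits into {q5,q8} and {q0}.
Split {q6,q7} by δ(·,0) → {q6} and {q7}.
Refine {q1,q3,q4} on symbol 1: members go to different blocks, giving {q1} and {q3} and {q4}.
The partition is now stable with 7 blocks: {q5,q8} | {q6} | {q1} | {q0} | {q7} | {q3} | {q4}.
The equivalence class containing q7 is {q7}, of size 1.

1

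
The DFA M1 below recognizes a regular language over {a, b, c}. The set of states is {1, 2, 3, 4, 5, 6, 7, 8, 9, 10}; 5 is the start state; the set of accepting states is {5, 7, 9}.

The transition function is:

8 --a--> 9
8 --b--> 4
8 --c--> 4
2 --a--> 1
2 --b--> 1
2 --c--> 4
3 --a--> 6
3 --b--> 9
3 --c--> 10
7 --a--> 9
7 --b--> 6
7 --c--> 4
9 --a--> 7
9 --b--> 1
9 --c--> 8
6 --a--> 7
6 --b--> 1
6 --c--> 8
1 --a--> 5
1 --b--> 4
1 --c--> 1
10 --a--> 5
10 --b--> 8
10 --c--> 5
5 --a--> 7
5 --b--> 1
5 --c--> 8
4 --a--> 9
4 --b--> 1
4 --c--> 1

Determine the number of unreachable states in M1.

BFS from 5 reaches {1, 4, 5, 6, 7, 8, 9}; the 3 state(s) 2, 3, 10 are never visited.

3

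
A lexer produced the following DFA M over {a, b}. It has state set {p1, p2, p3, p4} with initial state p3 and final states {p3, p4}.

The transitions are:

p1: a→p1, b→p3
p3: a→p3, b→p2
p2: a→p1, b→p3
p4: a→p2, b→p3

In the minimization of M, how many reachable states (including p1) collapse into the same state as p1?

States {p4} cannot be reached from the start state, so discard them.
P0 = {p3} | {p1,p2}.
No further refinement is possible. Final partition (2 blocks): {p3} | {p1,p2}.
State p1 belongs to the block {p1,p2}, which has 2 states.

2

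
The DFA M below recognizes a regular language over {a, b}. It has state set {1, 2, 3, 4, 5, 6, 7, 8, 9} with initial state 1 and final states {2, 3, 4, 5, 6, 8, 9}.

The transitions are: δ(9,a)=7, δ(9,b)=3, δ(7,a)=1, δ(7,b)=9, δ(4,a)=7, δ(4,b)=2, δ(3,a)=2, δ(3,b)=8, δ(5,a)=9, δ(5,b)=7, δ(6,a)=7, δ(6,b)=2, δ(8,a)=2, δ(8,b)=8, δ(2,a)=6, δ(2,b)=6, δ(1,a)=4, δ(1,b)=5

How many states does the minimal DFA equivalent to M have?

Every state is reachable, so we keep all 9.
P0 = {2,3,4,5,6,8,9} | {1,7}.
Split {2,3,4,5,6,8,9} by δ(·,a) → {2,3,5,8} and {4,6,9}.
On input a, block {2,3,5,8} splits into {2,5} and {3,8}.
Refine {2,5} on symbol b: members go to different blocks, giving {2} and {5}.
Refine {1,7} on symbol a: members go to different blocks, giving {1} and {7}.
On input b, block {4,6,9} splits into {4,6} and {9}.
The partition is now stable with 7 blocks: {2} | {1} | {4,6} | {3,8} | {5} | {7} | {9}.

7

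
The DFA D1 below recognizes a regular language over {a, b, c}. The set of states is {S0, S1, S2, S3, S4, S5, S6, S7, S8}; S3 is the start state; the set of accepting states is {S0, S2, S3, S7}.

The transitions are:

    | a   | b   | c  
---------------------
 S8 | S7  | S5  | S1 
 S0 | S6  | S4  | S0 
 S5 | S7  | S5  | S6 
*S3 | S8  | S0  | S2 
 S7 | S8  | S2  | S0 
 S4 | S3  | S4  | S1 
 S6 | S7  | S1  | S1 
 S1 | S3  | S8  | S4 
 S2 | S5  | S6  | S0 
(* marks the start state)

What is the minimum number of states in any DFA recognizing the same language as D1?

Start with accepting vs non-accepting: {S0,S2,S3,S7} | {S1,S4,S5,S6,S8}.
On input b, block {S0,S2,S3,S7} splits into {S0,S2} and {S3,S7}.
The partition is now stable with 3 blocks: {S0,S2} | {S1,S4,S5,S6,S8} | {S3,S7}.

3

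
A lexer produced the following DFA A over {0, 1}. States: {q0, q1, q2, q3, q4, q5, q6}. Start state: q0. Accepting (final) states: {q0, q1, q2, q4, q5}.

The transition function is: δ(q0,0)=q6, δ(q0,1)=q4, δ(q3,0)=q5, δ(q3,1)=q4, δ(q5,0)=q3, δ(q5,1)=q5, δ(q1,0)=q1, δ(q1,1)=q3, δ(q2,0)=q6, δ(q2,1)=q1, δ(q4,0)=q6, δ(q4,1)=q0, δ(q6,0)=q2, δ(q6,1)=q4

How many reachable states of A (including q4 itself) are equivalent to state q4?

Start with accepting vs non-accepting: {q0,q1,q2,q4,q5} | {q3,q6}.
Split {q0,q1,q2,q4,q5} by δ(·,0) → {q0,q2,q4,q5} and {q1}.
Split {q0,q2,q4,q5} by δ(·,1) → {q0,q4,q5} and {q2}.
On input 0, block {q3,q6} splits into {q3} and {q6}.
Refine {q0,q4,q5} on symbol 0: members go to different blocks, giving {q0,q4} and {q5}.
No further refinement is possible. Final partition (6 blocks): {q0,q4} | {q3} | {q1} | {q2} | {q6} | {q5}.
State q4 belongs to the block {q0,q4}, which has 2 states.

2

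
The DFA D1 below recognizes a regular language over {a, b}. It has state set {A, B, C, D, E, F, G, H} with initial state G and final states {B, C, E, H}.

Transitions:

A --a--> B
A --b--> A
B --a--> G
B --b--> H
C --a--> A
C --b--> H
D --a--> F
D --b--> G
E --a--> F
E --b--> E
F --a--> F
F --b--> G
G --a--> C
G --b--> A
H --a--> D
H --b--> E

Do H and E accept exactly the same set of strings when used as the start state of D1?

Yes

All states are reachable from the start state.
Start with accepting vs non-accepting: {B,C,E,H} | {A,D,F,G}.
On input a, block {A,D,F,G} splits into {A,G} and {D,F}.
On input a, block {B,C,E,H} splits into {B,C} and {E,H}.
The partition is now stable with 4 blocks: {B,C} | {A,G} | {D,F} | {E,H}.
H and E lie in the same block of the stable partition, so they are equivalent — no string distinguishes them.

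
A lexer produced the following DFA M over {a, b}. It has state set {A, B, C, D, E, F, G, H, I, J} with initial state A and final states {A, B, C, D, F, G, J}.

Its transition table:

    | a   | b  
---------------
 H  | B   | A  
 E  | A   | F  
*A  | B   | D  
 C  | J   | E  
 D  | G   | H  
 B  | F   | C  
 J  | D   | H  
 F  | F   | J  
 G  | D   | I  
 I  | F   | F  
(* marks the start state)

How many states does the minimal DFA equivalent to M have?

Every state is reachable, so we keep all 10.
Start with accepting vs non-accepting: {A,B,C,D,F,G,J} | {E,H,I}.
On input b, block {A,B,C,D,F,G,J} splits into {C,D,G,J} and {A,B,F}.
Stable partition: {C,D,G,J} | {E,H,I} | {A,B,F} — 3 equivalence classes.

3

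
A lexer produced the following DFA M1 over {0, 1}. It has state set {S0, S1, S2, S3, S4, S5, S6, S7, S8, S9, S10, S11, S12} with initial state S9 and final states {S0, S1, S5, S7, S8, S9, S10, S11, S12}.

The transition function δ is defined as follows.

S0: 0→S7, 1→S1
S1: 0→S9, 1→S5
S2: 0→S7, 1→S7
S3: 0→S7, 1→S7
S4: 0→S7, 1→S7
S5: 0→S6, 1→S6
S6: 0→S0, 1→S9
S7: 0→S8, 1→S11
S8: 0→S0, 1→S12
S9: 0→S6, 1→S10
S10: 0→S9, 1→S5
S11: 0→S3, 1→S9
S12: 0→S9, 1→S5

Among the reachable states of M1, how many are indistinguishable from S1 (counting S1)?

Reachable states from the start: {S0,S1,S3,S5,S6,S7,S8,S9,S10,S11,S12}. Unreachable: {S2,S4} — drop them.
P0 = {S0,S1,S5,S7,S8,S9,S10,S11,S12} | {S3,S6}.
Refine {S0,S1,S5,S7,S8,S9,S10,S11,S12} on symbol 0: members go to different blocks, giving {S0,S1,S7,S8,S10,S12} and {S5,S9,S11}.
Split {S0,S1,S7,S8,S10,S12} by δ(·,0) → {S0,S7,S8} and {S1,S10,S12}.
Refine {S0,S7,S8} on symbol 1: members go to different blocks, giving {S0,S8} and {S7}.
On input 0, block {S0,S8} splits into {S0} and {S8}.
Split {S3,S6} by δ(·,0) → {S3} and {S6}.
Split {S5,S9,S11} by δ(·,0) → {S5,S9} and {S11}.
Refine {S5,S9} on symbol 1: members go to different blocks, giving {S5} and {S9}.
The partition is now stable with 9 blocks: {S0} | {S3} | {S5} | {S1,S10,S12} | {S7} | {S8} | {S6} | {S11} | {S9}.
State S1 belongs to the block {S1,S10,S12}, which has 3 states.

3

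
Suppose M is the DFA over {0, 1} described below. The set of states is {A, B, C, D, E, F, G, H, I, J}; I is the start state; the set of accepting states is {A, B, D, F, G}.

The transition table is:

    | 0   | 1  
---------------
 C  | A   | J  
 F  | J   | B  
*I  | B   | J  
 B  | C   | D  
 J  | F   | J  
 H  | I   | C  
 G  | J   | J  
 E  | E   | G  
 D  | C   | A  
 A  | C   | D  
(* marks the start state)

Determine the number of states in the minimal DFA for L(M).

2

Reachable states from the start: {A,B,C,D,F,I,J}. Unreachable: {E,G,H} — drop them.
P0 = {A,B,D,F} | {C,I,J}.
Stable partition: {A,B,D,F} | {C,I,J} — 2 equivalence classes.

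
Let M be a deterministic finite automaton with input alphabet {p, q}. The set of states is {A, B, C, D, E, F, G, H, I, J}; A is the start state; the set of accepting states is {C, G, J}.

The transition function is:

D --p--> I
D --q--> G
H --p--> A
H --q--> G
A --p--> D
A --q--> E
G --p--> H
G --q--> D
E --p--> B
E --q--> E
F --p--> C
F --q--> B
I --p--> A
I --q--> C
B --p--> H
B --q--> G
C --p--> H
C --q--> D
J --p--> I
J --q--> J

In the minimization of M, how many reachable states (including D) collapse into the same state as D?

2

First remove the unreachable states {F,J}; 8 states remain.
Start with accepting vs non-accepting: {C,G} | {A,B,D,E,H,I}.
Refine {A,B,D,E,H,I} on symbol q: members go to different blocks, giving {B,D,H,I} and {A,E}.
Split {B,D,H,I} by δ(·,p) → {B,D} and {H,I}.
The partition is now stable with 4 blocks: {C,G} | {B,D} | {A,E} | {H,I}.
State D belongs to the block {B,D}, which has 2 states.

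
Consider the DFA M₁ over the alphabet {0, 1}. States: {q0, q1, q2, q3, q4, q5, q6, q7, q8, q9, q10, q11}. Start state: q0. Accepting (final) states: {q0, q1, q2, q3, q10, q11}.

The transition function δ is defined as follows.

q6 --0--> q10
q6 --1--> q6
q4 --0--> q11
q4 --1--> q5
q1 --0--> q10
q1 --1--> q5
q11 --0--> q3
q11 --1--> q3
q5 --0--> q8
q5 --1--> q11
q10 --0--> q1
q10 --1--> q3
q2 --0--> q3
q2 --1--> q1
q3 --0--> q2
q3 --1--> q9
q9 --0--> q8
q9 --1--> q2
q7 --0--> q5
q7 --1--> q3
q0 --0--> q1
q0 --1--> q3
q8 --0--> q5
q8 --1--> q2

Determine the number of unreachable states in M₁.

Starting at q0 and following transitions, the reachable set is {q0, q1, q2, q3, q5, q8, q9, q10, q11}. That leaves q4, q6, q7 unreachable — 3 in total.

3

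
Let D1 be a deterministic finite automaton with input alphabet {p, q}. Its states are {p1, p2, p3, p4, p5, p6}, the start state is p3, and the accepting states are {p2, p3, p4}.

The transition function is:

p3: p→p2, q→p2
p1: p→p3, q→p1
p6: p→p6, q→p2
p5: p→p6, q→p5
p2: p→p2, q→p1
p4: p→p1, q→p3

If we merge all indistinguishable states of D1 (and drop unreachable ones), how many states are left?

3

States {p4,p5,p6} cannot be reached from the start state, so discard them.
Initial partition by acceptance: {p2,p3} | {p1}.
Split {p2,p3} by δ(·,q) → {p2} and {p3}.
Stable partition: {p2} | {p1} | {p3} — 3 equivalence classes.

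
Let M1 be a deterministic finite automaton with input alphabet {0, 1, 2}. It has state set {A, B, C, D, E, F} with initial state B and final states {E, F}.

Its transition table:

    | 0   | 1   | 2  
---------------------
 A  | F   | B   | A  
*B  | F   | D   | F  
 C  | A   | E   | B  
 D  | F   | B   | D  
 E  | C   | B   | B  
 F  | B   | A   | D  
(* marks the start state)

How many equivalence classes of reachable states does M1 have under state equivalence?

First remove the unreachable states {C,E}; 4 states remain.
Initial partition by acceptance: {F} | {A,B,D}.
Refine {A,B,D} on symbol 2: members go to different blocks, giving {A,D} and {B}.
Stable partition: {F} | {A,D} | {B} — 3 equivalence classes.

3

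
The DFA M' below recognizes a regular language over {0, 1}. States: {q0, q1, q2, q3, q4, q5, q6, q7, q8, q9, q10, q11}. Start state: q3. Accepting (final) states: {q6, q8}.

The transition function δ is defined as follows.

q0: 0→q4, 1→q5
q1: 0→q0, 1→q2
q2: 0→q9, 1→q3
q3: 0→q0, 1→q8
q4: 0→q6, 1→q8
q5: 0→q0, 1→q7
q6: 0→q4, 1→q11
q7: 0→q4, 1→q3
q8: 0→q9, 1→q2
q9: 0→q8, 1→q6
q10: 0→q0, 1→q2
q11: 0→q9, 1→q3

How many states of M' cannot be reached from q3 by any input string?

BFS from q3 reaches {q0, q2, q3, q4, q5, q6, q7, q8, q9, q11}; the 2 state(s) q1, q10 are never visited.

2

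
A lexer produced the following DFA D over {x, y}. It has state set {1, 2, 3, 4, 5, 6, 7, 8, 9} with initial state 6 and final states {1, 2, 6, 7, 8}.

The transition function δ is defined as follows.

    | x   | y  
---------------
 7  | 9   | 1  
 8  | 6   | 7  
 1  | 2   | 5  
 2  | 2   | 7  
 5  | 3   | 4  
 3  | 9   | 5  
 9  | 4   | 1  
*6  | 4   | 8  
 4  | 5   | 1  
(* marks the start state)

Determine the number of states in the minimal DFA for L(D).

9

Start with accepting vs non-accepting: {1,2,6,7,8} | {3,4,5,9}.
On input x, block {1,2,6,7,8} splits into {1,2,8} and {6,7}.
Refine {1,2,8} on symbol x: members go to different blocks, giving {1,2} and {8}.
Refine {1,2} on symbol y: members go to different blocks, giving {1} and {2}.
Refine {3,4,5,9} on symbol y: members go to different blocks, giving {3,5} and {4,9}.
On input x, block {3,5} splits into {3} and {5}.
On input y, block {6,7} splits into {6} and {7}.
Split {4,9} by δ(·,x) → {4} and {9}.
The partition is now stable with 9 blocks: {1} | {3} | {6} | {8} | {2} | {4} | {5} | {7} | {9}.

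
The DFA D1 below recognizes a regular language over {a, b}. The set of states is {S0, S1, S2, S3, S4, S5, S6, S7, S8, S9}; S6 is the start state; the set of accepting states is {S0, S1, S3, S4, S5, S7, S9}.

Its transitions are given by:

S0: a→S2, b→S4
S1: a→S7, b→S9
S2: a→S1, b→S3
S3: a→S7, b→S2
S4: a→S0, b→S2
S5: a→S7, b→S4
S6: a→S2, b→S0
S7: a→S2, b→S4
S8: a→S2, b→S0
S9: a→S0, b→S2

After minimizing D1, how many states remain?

5

Reachable states from the start: {S0,S1,S2,S3,S4,S6,S7,S9}. Unreachable: {S5,S8} — drop them.
P0 = {S0,S1,S3,S4,S7,S9} | {S2,S6}.
Split {S0,S1,S3,S4,S7,S9} by δ(·,a) → {S1,S3,S4,S9} and {S0,S7}.
Split {S1,S3,S4,S9} by δ(·,b) → {S3,S4,S9} and {S1}.
Refine {S2,S6} on symbol a: members go to different blocks, giving {S2} and {S6}.
Stable partition: {S3,S4,S9} | {S2} | {S0,S7} | {S1} | {S6} — 5 equivalence classes.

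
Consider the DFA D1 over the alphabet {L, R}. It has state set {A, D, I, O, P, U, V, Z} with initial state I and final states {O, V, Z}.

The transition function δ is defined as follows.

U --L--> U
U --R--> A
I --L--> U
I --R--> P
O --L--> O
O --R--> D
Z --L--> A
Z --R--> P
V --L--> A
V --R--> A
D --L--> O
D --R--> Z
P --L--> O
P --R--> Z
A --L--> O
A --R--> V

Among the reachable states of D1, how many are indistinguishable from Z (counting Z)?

2

Initial partition by acceptance: {O,V,Z} | {A,D,I,P,U}.
On input L, block {O,V,Z} splits into {V,Z} and {O}.
On input L, block {A,D,I,P,U} splits into {A,D,P} and {I,U}.
Stable partition: {V,Z} | {A,D,P} | {O} | {I,U} — 4 equivalence classes.
State Z belongs to the block {V,Z}, which has 2 states.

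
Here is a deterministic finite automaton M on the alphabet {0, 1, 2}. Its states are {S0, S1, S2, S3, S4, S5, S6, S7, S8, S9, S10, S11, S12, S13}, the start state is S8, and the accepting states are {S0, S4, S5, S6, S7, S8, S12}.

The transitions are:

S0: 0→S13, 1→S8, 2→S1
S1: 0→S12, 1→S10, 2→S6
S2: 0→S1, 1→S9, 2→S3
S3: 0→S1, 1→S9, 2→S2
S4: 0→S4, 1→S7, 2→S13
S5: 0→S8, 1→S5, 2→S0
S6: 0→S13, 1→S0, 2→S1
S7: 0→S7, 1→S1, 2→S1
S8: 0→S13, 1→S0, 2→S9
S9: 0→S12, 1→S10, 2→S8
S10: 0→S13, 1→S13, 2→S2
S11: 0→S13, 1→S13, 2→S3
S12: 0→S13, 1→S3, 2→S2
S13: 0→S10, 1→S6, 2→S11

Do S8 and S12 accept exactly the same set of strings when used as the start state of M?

No

Reachable states from the start: {S0,S1,S2,S3,S6,S8,S9,S10,S11,S12,S13}. Unreachable: {S4,S5,S7} — drop them.
P0 = {S0,S6,S8,S12} | {S1,S2,S3,S9,S10,S11,S13}.
Refine {S0,S6,S8,S12} on symbol 1: members go to different blocks, giving {S0,S6,S8} and {S12}.
Split {S1,S2,S3,S9,S10,S11,S13} by δ(·,0) → {S2,S3,S10,S11,S13} and {S1,S9}.
On input 0, block {S2,S3,S10,S11,S13} splits into {S10,S11,S13} and {S2,S3}.
Refine {S10,S11,S13} on symbol 1: members go to different blocks, giving {S10,S11} and {S13}.
Stable partition: {S0,S6,S8} | {S10,S11} | {S12} | {S1,S9} | {S2,S3} | {S13} — 6 equivalence classes.
S8 and S12 end up in different blocks, so they are distinguishable. For instance, the string '1' is accepted from only S8.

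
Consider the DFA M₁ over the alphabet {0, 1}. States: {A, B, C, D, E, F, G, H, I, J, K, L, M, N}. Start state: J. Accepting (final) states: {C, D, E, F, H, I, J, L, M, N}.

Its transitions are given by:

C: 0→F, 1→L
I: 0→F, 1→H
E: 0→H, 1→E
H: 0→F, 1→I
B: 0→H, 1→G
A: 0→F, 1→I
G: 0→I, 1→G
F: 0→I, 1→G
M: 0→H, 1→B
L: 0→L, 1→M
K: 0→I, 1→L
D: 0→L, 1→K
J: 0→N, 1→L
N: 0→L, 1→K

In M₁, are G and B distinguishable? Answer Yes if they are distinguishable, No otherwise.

No

First remove the unreachable states {A,C,D,E}; 10 states remain.
Initial partition by acceptance: {F,H,I,J,L,M,N} | {B,G,K}.
Split {F,H,I,J,L,M,N} by δ(·,1) → {H,I,J,L} and {F,M,N}.
Refine {H,I,J,L} on symbol 0: members go to different blocks, giving {H,I,J} and {L}.
Split {H,I,J} by δ(·,1) → {H,I} and {J}.
On input 1, block {B,G,K} splits into {B,G} and {K}.
On input 0, block {F,M,N} splits into {F,M} and {N}.
Stable partition: {H,I} | {B,G} | {F,M} | {L} | {J} | {K} | {N} — 7 equivalence classes.
G and B lie in the same block of the stable partition, so they are equivalent — no string distinguishes them.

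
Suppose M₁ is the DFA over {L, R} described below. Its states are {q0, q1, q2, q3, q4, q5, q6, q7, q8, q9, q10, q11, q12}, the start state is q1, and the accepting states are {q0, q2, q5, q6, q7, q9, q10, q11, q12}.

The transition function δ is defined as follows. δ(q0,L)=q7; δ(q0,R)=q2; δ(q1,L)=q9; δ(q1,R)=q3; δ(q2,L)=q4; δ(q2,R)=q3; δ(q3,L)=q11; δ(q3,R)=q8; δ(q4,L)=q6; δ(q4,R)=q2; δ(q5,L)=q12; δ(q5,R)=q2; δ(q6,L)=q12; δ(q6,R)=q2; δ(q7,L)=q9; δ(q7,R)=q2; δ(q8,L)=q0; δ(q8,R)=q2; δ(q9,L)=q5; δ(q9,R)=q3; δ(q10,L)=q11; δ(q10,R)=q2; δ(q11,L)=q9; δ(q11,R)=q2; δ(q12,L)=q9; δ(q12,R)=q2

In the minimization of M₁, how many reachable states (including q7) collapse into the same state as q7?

3

States {q10} cannot be reached from the start state, so discard them.
P0 = {q0,q2,q5,q6,q7,q9,q11,q12} | {q1,q3,q4,q8}.
Refine {q0,q2,q5,q6,q7,q9,q11,q12} on symbol L: members go to different blocks, giving {q0,q5,q6,q7,q9,q11,q12} and {q2}.
On input R, block {q0,q5,q6,q7,q9,q11,q12} splits into {q0,q5,q6,q7,q11,q12} and {q9}.
On input L, block {q0,q5,q6,q7,q11,q12} splits into {q0,q5,q6} and {q7,q11,q12}.
Split {q1,q3,q4,q8} by δ(·,L) → {q4,q8} and {q1} and {q3}.
No further refinement is possible. Final partition (7 blocks): {q0,q5,q6} | {q4,q8} | {q2} | {q9} | {q7,q11,q12} | {q1} | {q3}.
The equivalence class containing q7 is {q7,q11,q12}, of size 3.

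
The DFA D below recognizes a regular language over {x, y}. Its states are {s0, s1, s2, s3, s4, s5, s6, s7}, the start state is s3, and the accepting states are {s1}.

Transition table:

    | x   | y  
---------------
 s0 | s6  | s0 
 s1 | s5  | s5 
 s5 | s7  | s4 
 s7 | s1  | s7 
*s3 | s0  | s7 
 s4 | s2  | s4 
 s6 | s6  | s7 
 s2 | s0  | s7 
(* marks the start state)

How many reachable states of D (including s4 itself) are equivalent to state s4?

All states are reachable from the start state.
Initial partition by acceptance: {s1} | {s0,s2,s3,s4,s5,s6,s7}.
Refine {s0,s2,s3,s4,s5,s6,s7} on symbol x: members go to different blocks, giving {s0,s2,s3,s4,s5,s6} and {s7}.
Refine {s0,s2,s3,s4,s5,s6} on symbol x: members go to different blocks, giving {s0,s2,s3,s4,s6} and {s5}.
Split {s0,s2,s3,s4,s6} by δ(·,y) → {s2,s3,s6} and {s0,s4}.
On input x, block {s2,s3,s6} splits into {s2,s3} and {s6}.
Split {s0,s4} by δ(·,x) → {s0} and {s4}.
Stable partition: {s1} | {s2,s3} | {s7} | {s5} | {s0} | {s6} | {s4} — 7 equivalence classes.
The equivalence class containing s4 is {s4}, of size 1.

1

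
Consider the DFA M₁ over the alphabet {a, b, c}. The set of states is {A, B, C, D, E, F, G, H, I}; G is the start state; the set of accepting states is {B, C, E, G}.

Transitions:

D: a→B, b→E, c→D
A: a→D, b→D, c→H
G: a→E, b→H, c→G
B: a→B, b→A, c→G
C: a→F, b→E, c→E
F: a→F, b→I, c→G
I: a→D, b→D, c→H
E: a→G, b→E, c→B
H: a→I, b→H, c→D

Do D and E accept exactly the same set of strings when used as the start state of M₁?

No

First remove the unreachable states {C,F}; 7 states remain.
Start with accepting vs non-accepting: {B,E,G} | {A,D,H,I}.
Refine {B,E,G} on symbol b: members go to different blocks, giving {B,G} and {E}.
Split {B,G} by δ(·,a) → {B} and {G}.
Refine {A,D,H,I} on symbol a: members go to different blocks, giving {A,H,I} and {D}.
Split {A,H,I} by δ(·,a) → {A,I} and {H}.
The partition is now stable with 6 blocks: {B} | {A,I} | {E} | {G} | {D} | {H}.
D and E end up in different blocks, so they are distinguishable. For instance, the string 'ε' is accepted from only E.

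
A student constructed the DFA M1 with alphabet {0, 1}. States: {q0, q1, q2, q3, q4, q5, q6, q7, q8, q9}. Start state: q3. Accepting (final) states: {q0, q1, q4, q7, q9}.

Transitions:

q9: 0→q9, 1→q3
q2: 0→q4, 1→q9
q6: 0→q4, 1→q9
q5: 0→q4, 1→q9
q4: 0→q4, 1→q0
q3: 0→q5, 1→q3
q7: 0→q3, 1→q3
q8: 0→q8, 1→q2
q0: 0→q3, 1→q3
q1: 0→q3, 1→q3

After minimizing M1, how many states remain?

5

Reachable states from the start: {q0,q3,q4,q5,q9}. Unreachable: {q1,q2,q6,q7,q8} — drop them.
Initial partition by acceptance: {q0,q4,q9} | {q3,q5}.
On input 0, block {q0,q4,q9} splits into {q4,q9} and {q0}.
On input 1, block {q4,q9} splits into {q4} and {q9}.
On input 0, block {q3,q5} splits into {q3} and {q5}.
Stable partition: {q4} | {q3} | {q0} | {q9} | {q5} — 5 equivalence classes.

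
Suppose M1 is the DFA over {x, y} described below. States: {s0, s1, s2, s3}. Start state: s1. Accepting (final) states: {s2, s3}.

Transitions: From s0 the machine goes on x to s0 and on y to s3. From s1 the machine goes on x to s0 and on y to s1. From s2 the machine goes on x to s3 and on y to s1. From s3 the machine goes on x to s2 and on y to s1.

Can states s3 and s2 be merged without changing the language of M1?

Every state is reachable, so we keep all 4.
Initial partition by acceptance: {s2,s3} | {s0,s1}.
On input y, block {s0,s1} splits into {s0} and {s1}.
No further refinement is possible. Final partition (3 blocks): {s2,s3} | {s0} | {s1}.
s3 and s2 lie in the same block of the stable partition, so they are equivalent — no string distinguishes them.

Yes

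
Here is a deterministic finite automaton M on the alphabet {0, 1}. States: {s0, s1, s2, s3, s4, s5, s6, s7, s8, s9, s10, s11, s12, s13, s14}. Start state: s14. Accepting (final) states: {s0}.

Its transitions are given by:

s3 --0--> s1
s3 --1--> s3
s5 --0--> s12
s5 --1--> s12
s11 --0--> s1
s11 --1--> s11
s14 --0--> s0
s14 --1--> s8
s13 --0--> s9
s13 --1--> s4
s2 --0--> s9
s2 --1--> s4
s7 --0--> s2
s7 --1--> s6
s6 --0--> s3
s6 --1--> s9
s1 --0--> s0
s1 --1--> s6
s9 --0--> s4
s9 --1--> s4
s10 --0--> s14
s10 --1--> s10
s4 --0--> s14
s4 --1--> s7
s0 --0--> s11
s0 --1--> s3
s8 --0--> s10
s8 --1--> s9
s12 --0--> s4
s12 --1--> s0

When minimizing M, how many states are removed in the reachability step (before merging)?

BFS from s14 reaches {s0, s1, s2, s3, s4, s6, s7, s8, s9, s10, s11, s14}; the 3 state(s) s5, s12, s13 are never visited.

3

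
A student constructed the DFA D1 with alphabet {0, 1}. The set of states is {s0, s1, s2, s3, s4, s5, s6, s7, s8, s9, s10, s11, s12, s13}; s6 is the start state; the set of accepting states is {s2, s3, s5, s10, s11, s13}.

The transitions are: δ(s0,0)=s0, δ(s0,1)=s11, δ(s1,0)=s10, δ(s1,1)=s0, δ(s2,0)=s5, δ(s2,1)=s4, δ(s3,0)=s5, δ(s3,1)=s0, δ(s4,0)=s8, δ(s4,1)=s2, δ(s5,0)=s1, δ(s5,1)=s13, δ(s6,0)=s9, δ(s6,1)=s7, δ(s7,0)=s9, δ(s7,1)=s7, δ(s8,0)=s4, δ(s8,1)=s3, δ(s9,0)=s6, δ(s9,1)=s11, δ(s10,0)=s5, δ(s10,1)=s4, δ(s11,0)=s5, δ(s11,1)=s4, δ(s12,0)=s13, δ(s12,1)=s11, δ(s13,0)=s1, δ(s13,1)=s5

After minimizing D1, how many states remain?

Reachable states from the start: {s0,s1,s2,s3,s4,s5,s6,s7,s8,s9,s10,s11,s13}. Unreachable: {s12} — drop them.
P0 = {s2,s3,s5,s10,s11,s13} | {s0,s1,s4,s6,s7,s8,s9}.
Refine {s2,s3,s5,s10,s11,s13} on symbol 0: members go to different blocks, giving {s2,s3,s10,s11} and {s5,s13}.
Split {s0,s1,s4,s6,s7,s8,s9} by δ(·,0) → {s0,s4,s6,s7,s8,s9} and {s1}.
Refine {s0,s4,s6,s7,s8,s9} on symbol 1: members go to different blocks, giving {s0,s4,s8,s9} and {s6,s7}.
Refine {s0,s4,s8,s9} on symbol 0: members go to different blocks, giving {s0,s4,s8} and {s9}.
The partition is now stable with 6 blocks: {s2,s3,s10,s11} | {s0,s4,s8} | {s5,s13} | {s1} | {s6,s7} | {s9}.

6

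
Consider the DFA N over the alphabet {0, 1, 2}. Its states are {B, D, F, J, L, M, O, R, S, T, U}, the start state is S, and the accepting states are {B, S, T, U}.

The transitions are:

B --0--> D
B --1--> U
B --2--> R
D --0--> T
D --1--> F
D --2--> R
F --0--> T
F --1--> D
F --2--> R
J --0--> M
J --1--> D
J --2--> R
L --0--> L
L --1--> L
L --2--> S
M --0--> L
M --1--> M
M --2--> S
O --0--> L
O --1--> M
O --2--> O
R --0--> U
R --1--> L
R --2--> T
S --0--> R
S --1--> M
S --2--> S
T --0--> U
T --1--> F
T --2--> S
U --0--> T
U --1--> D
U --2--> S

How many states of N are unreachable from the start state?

3

BFS from S reaches {D, F, L, M, R, S, T, U}; the 3 state(s) B, J, O are never visited.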